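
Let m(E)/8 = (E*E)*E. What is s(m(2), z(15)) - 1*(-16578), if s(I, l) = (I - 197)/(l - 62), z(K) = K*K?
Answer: 2702081/163 ≈ 16577.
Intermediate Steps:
m(E) = 8*E³ (m(E) = 8*((E*E)*E) = 8*(E²*E) = 8*E³)
z(K) = K²
s(I, l) = (-197 + I)/(-62 + l)
s(m(2), z(15)) - 1*(-16578) = (-197 + 8*2³)/(-62 + 15²) - 1*(-16578) = (-197 + 8*8)/(-62 + 225) + 16578 = (-197 + 64)/163 + 16578 = (1/163)*(-133) + 16578 = -133/163 + 16578 = 2702081/163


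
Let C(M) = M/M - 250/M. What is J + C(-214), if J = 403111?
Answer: 43133109/107 ≈ 4.0311e+5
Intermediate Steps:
C(M) = 1 - 250/M
J + C(-214) = 403111 + (-250 - 214)/(-214) = 403111 - 1/214*(-464) = 403111 + 232/107 = 43133109/107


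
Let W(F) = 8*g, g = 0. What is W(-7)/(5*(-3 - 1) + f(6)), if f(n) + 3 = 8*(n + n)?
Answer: 0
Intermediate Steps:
f(n) = -3 + 16*n (f(n) = -3 + 8*(n + n) = -3 + 8*(2*n) = -3 + 16*n)
W(F) = 0 (W(F) = 8*0 = 0)
W(-7)/(5*(-3 - 1) + f(6)) = 0/(5*(-3 - 1) + (-3 + 16*6)) = 0/(5*(-4) + (-3 + 96)) = 0/(-20 + 93) = 0/73 = (1/73)*0 = 0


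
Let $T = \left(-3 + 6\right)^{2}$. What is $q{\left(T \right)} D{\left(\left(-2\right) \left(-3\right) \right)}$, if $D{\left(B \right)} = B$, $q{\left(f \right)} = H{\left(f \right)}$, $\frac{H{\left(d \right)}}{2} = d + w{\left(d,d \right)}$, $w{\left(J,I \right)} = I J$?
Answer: $1080$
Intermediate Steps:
$H{\left(d \right)} = 2 d + 2 d^{2}$ ($H{\left(d \right)} = 2 \left(d + d d\right) = 2 \left(d + d^{2}\right) = 2 d + 2 d^{2}$)
$T = 9$ ($T = 3^{2} = 9$)
$q{\left(f \right)} = 2 f \left(1 + f\right)$
$q{\left(T \right)} D{\left(\left(-2\right) \left(-3\right) \right)} = 2 \cdot 9 \left(1 + 9\right) \left(\left(-2\right) \left(-3\right)\right) = 2 \cdot 9 \cdot 10 \cdot 6 = 180 \cdot 6 = 1080$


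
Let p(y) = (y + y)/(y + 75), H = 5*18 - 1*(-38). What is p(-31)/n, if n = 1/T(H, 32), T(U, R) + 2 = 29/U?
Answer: 7037/2816 ≈ 2.4989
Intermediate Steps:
H = 128 (H = 90 + 38 = 128)
T(U, R) = -2 + 29/U
p(y) = 2*y/(75 + y) (p(y) = (2*y)/(75 + y) = 2*y/(75 + y))
n = -128/227 (n = 1/(-2 + 29/128) = 1/(-227/128) = -128/227 ≈ -0.56388)
p(-31)/n = (2*(-31)/(75 - 31))/(-128/227) = (2*(-31)/44)*(-227/128) = (2*(-31)*(1/44))*(-227/128) = -31/22*(-227/128) = 7037/2816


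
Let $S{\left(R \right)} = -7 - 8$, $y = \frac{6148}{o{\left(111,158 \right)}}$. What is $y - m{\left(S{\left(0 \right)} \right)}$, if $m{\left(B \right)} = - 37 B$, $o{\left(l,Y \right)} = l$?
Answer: $- \frac{55457}{111} \approx -499.61$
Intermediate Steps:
$y = \frac{6148}{111} \approx 55.387$
$S{\left(R \right)} = -15$ ($S{\left(R \right)} = -7 - 8 = -15$)
$y - m{\left(S{\left(0 \right)} \right)} = \frac{6148}{111} - \left(-37\right) \left(-15\right) = \frac{6148}{111} - 555 = - \frac{55457}{111}$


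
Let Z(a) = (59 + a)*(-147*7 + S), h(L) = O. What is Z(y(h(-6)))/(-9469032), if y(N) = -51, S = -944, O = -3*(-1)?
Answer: 1973/1183629 ≈ 0.0016669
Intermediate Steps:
O = 3
h(L) = 3
Z(a) = -116407 - 1973*a (Z(a) = (59 + a)*(-147*7 - 944) = (59 + a)*(-1029 - 944) = (59 + a)*(-1973) = -116407 - 1973*a)
Z(y(h(-6)))/(-9469032) = (-116407 - 1973*(-51))/(-9469032) = (-116407 + 100623)*(-1/9469032) = -15784*(-1/9469032) = 1973/1183629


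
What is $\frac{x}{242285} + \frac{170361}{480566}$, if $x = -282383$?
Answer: $- \frac{94427753893}{116433933310} \approx -0.811$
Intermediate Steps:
$\frac{x}{242285} + \frac{170361}{480566} = - \frac{282383}{242285} + \frac{170361}{480566} = - \frac{94427753893}{116433933310}$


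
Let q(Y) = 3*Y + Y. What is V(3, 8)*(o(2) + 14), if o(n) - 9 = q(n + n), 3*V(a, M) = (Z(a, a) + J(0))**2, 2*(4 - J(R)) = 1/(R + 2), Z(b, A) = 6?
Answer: 19773/16 ≈ 1235.8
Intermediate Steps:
J(R) = 4 - 1/(2*(2 + R)) (J(R) = 4 - 1/(2*(R + 2)) = 4 - 1/(2*(2 + R)))
V(a, M) = 507/16 (V(a, M) = (6 + (15 + 8*0)/(2*(2 + 0)))**2/3 = (6 + (1/2)*(15 + 0)/2)**2/3 = (6 + (1/2)*(1/2)*15)**2/3 = (6 + 15/4)**2/3 = (39/4)**2/3 = (1/3)*(1521/16) = 507/16)
q(Y) = 4*Y
o(n) = 9 + 8*n (o(n) = 9 + 4*(n + n) = 9 + 4*(2*n) = 9 + 8*n)
V(3, 8)*(o(2) + 14) = 507*((9 + 8*2) + 14)/16 = 507*((9 + 16) + 14)/16 = 507*(25 + 14)/16 = (507/16)*39 = 19773/16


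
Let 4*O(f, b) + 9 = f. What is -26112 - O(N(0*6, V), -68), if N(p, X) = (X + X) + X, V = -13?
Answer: -26100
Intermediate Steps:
N(p, X) = 3*X (N(p, X) = 2*X + X = 3*X)
O(f, b) = -9/4 + f/4
-26112 - O(N(0*6, V), -68) = -26112 - (-9/4 + (3*(-13))/4) = -26112 - (-9/4 + (¼)*(-39)) = -26112 - (-9/4 - 39/4) = -26112 - 1*(-12) = -26112 + 12 = -26100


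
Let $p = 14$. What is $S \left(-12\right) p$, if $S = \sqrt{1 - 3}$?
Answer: $- 168 i \sqrt{2} \approx - 237.59 i$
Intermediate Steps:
$S = i \sqrt{2}$ ($S = \sqrt{-2} = i \sqrt{2} \approx 1.4142 i$)
$S \left(-12\right) p = i \sqrt{2} \left(-12\right) 14 = - 12 i \sqrt{2} \cdot 14 = - 168 i \sqrt{2}$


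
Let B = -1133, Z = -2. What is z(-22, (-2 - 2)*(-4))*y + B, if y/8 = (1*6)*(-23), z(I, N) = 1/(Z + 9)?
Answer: -9035/7 ≈ -1290.7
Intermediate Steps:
z(I, N) = ⅐ (z(I, N) = 1/(-2 + 9) = 1/7 = ⅐)
y = -1104 (y = 8*((1*6)*(-23)) = 8*(6*(-23)) = 8*(-138) = -1104)
z(-22, (-2 - 2)*(-4))*y + B = (⅐)*(-1104) - 1133 = -1104/7 - 1133 = -9035/7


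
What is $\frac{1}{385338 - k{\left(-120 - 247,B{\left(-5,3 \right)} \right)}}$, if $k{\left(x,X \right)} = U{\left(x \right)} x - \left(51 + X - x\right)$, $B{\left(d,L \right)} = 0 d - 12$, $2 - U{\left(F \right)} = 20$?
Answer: $\frac{1}{379138} \approx 2.6376 \cdot 10^{-6}$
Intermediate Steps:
$U{\left(F \right)} = -18$ ($U{\left(F \right)} = 2 - 20 = -18$)
$B{\left(d,L \right)} = -12$ ($B{\left(d,L \right)} = 0 - 12 = -12$)
$k{\left(x,X \right)} = -51 - X - 17 x$ ($k{\left(x,X \right)} = - 18 x - \left(51 + X - x\right) = -51 - X - 17 x$)
$\frac{1}{385338 - k{\left(-120 - 247,B{\left(-5,3 \right)} \right)}} = \frac{1}{385338 - \left(-51 - -12 - 17 \left(-120 - 247\right)\right)} = \frac{1}{385338 - \left(-51 + 12 - -6239\right)} = \frac{1}{385338 - \left(-51 + 12 + 6239\right)} = \frac{1}{385338 - 6200} = \frac{1}{379138}$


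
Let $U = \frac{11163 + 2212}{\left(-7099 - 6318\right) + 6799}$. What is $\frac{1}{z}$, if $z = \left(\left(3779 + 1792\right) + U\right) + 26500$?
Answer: $\frac{6618}{212232503} \approx 3.1183 \cdot 10^{-5}$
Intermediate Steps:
$U = - \frac{13375}{6618}$ ($U = \frac{13375}{\left(-7099 - 6318\right) + 6799} = \frac{13375}{-13417 + 6799} = \frac{13375}{-6618} = 13375 \left(- \frac{1}{6618}\right) = - \frac{13375}{6618} \approx -2.021$)
$z = \frac{212232503}{6618}$ ($z = \left(\left(3779 + 1792\right) - \frac{13375}{6618}\right) + 26500 = \left(5571 - \frac{13375}{6618}\right) + 26500 = \frac{36855503}{6618} + 26500 = \frac{212232503}{6618} \approx 32069.0$)
$\frac{1}{z} = \frac{1}{\frac{212232503}{6618}} = \frac{6618}{212232503}$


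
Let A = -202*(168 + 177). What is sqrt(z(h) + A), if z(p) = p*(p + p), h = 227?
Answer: 2*sqrt(8342) ≈ 182.67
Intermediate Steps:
z(p) = 2*p**2 (z(p) = p*(2*p) = 2*p**2)
A = -69690 (A = -202*345 = -69690)
sqrt(z(h) + A) = sqrt(2*227**2 - 69690) = sqrt(2*51529 - 69690) = sqrt(103058 - 69690) = sqrt(33368) = 2*sqrt(8342)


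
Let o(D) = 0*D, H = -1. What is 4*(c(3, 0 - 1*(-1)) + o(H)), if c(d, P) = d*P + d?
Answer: 24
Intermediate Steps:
o(D) = 0
c(d, P) = d + P*d (c(d, P) = P*d + d = d + P*d)
4*(c(3, 0 - 1*(-1)) + o(H)) = 4*(3*(1 + (0 - 1*(-1))) + 0) = 4*(3*(1 + (0 + 1)) + 0) = 4*(3*(1 + 1) + 0) = 4*(3*2 + 0) = 4*(6 + 0) = 4*6 = 24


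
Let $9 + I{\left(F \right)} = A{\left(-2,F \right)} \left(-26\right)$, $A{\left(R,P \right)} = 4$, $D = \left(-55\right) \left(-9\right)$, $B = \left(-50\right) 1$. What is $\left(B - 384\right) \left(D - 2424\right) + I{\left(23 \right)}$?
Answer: $837073$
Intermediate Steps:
$B = -50$
$D = 495$
$I{\left(F \right)} = -113$ ($I{\left(F \right)} = -9 + 4 \left(-26\right) = -9 - 104 = -113$)
$\left(B - 384\right) \left(D - 2424\right) + I{\left(23 \right)} = \left(-50 - 384\right) \left(495 - 2424\right) - 113 = \left(-434\right) \left(-1929\right) - 113 = 837186 - 113 = 837073$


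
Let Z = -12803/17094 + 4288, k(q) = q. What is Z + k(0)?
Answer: 10469467/2442 ≈ 4287.3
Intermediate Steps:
Z = 10469467/2442 (Z = -12803*1/17094 + 4288 = -1829/2442 + 4288 = 10469467/2442 ≈ 4287.3)
Z + k(0) = 10469467/2442 + 0 = 10469467/2442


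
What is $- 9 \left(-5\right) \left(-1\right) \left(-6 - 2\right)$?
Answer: $360$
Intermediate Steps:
$- 9 \left(-5\right) \left(-1\right) \left(-6 - 2\right) = - 9 \cdot 5 \left(-8\right) = \left(-9\right) \left(-40\right) = 360$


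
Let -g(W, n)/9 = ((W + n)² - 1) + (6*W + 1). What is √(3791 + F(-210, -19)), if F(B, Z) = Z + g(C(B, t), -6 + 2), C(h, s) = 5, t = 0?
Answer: √3493 ≈ 59.102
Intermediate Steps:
g(W, n) = -54*W - 9*(W + n)² (g(W, n) = -9*(((W + n)² - 1) + (6*W + 1)) = -9*((-1 + (W + n)²) + (1 + 6*W)) = -9*((W + n)² + 6*W) = -54*W - 9*(W + n)²)
F(B, Z) = -279 + Z (F(B, Z) = Z + (-54*5 - 9*(5 + (-6 + 2))²) = Z + (-270 - 9*(5 - 4)²) = Z + (-270 - 9*1²) = Z + (-270 - 9*1) = Z + (-270 - 9) = Z - 279 = -279 + Z)
√(3791 + F(-210, -19)) = √(3791 + (-279 - 19)) = √(3791 - 298) = √3493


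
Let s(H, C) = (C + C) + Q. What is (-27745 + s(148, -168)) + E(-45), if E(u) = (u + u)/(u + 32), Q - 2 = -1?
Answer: -364950/13 ≈ -28073.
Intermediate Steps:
Q = 1 (Q = 2 - 1 = 1)
s(H, C) = 1 + 2*C (s(H, C) = (C + C) + 1 = 2*C + 1 = 1 + 2*C)
E(u) = 2*u/(32 + u) (E(u) = (2*u)/(32 + u) = 2*u/(32 + u))
(-27745 + s(148, -168)) + E(-45) = (-27745 + (1 + 2*(-168))) + 2*(-45)/(32 - 45) = (-27745 + (1 - 336)) + 2*(-45)/(-13) = (-27745 - 335) + 2*(-45)*(-1/13) = -28080 + 90/13 = -364950/13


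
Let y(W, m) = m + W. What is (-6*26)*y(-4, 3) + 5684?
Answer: 5840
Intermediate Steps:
y(W, m) = W + m
(-6*26)*y(-4, 3) + 5684 = (-6*26)*(-4 + 3) + 5684 = -156*(-1) + 5684 = 156 + 5684 = 5840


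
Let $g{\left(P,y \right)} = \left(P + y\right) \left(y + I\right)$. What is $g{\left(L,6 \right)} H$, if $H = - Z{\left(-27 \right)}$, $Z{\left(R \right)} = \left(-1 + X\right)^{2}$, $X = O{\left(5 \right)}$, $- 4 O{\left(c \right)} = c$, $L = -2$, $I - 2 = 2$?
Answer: $- \frac{405}{2} \approx -202.5$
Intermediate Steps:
$I = 4$ ($I = 2 + 2 = 4$)
$O{\left(c \right)} = - \frac{c}{4}$
$g{\left(P,y \right)} = \left(4 + y\right) \left(P + y\right)$ ($g{\left(P,y \right)} = \left(P + y\right) \left(y + 4\right) = \left(P + y\right) \left(4 + y\right) = \left(4 + y\right) \left(P + y\right)$)
$X = - \frac{5}{4}$ ($X = \left(- \frac{1}{4}\right) 5 = - \frac{5}{4} \approx -1.25$)
$Z{\left(R \right)} = \frac{81}{16}$ ($Z{\left(R \right)} = \left(-1 - \frac{5}{4}\right)^{2} = \left(- \frac{9}{4}\right)^{2} = \frac{81}{16}$)
$H = - \frac{81}{16}$ ($H = \left(-1\right) \frac{81}{16} = - \frac{81}{16} \approx -5.0625$)
$g{\left(L,6 \right)} H = \left(6^{2} + 4 \left(-2\right) + 4 \cdot 6 - 12\right) \left(- \frac{81}{16}\right) = \left(36 - 8 + 24 - 12\right) \left(- \frac{81}{16}\right) = 40 \left(- \frac{81}{16}\right) = - \frac{405}{2}$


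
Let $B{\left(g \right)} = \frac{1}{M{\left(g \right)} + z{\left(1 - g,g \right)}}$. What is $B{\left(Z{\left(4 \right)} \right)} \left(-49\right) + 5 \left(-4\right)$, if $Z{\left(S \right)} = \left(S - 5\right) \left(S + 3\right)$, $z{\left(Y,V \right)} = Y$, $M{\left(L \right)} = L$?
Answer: $-69$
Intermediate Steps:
$Z{\left(S \right)} = \left(-5 + S\right) \left(3 + S\right)$
$B{\left(g \right)} = 1$ ($B{\left(g \right)} = \frac{1}{g - \left(-1 + g\right)} = 1^{-1} = 1$)
$B{\left(Z{\left(4 \right)} \right)} \left(-49\right) + 5 \left(-4\right) = 1 \left(-49\right) + 5 \left(-4\right) = -49 - 20 = -69$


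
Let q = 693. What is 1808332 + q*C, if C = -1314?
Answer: 897730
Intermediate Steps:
1808332 + q*C = 1808332 + 693*(-1314) = 1808332 - 910602 = 897730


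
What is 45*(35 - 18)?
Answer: 765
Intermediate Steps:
45*(35 - 18) = 45*17 = 765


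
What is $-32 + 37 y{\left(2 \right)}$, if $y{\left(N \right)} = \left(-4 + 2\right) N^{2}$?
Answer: $-328$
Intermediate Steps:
$y{\left(N \right)} = - 2 N^{2}$
$-32 + 37 y{\left(2 \right)} = -32 + 37 \left(- 2 \cdot 2^{2}\right) = -32 + 37 \left(\left(-2\right) 4\right) = -32 + 37 \left(-8\right) = -32 - 296 = -328$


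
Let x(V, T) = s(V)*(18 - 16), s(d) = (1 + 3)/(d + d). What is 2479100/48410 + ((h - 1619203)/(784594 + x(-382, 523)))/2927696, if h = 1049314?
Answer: 4028418692943652843/78663930406268736 ≈ 51.211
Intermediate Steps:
s(d) = 2/d (s(d) = 4/((2*d)) = 4*(1/(2*d)) = 2/d)
x(V, T) = 4/V (x(V, T) = (2/V)*(18 - 16) = (2/V)*2 = 4/V)
2479100/48410 + ((h - 1619203)/(784594 + x(-382, 523)))/2927696 = 2479100/48410 + ((1049314 - 1619203)/(784594 + 4/(-382)))/2927696 = 2479100*(1/48410) - 569889/(784594 + 4*(-1/382))*(1/2927696) = 247910/4841 - 569889/(784594 - 2/191)*(1/2927696) = 247910/4841 - 569889/149857452/191*(1/2927696) = 247910/4841 - 569889*191/149857452*(1/2927696) = 247910/4841 - 4031437/5550276*1/2927696 = 247910/4841 - 4031437/16249520844096 = 4028418692943652843/78663930406268736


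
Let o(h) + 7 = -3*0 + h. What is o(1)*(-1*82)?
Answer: 492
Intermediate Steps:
o(h) = -7 + h (o(h) = -7 + (-3*0 + h) = -7 + (0 + h) = -7 + h)
o(1)*(-1*82) = (-7 + 1)*(-1*82) = -6*(-82) = 492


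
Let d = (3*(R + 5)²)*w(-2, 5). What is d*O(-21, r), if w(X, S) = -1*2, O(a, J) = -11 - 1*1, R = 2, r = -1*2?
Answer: 3528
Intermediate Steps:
r = -2
O(a, J) = -12 (O(a, J) = -11 - 1 = -12)
w(X, S) = -2
d = -294 (d = (3*(2 + 5)²)*(-2) = (3*7²)*(-2) = (3*49)*(-2) = 147*(-2) = -294)
d*O(-21, r) = -294*(-12) = 3528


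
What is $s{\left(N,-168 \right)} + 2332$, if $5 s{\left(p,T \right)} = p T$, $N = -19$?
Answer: $\frac{14852}{5} \approx 2970.4$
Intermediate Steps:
$s{\left(p,T \right)} = \frac{T p}{5}$ ($s{\left(p,T \right)} = \frac{p T}{5} = \frac{T p}{5}$)
$s{\left(N,-168 \right)} + 2332 = \frac{1}{5} \left(-168\right) \left(-19\right) + 2332 = \frac{3192}{5} + 2332 = \frac{14852}{5}$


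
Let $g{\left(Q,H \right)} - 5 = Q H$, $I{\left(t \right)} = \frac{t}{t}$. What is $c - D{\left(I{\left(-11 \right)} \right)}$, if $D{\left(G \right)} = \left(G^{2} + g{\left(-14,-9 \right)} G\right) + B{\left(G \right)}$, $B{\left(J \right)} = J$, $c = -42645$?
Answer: $-42778$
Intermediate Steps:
$I{\left(t \right)} = 1$
$g{\left(Q,H \right)} = 5 + H Q$ ($g{\left(Q,H \right)} = 5 + Q H = 5 + H Q$)
$D{\left(G \right)} = G^{2} + 132 G$ ($D{\left(G \right)} = \left(G^{2} + \left(5 - -126\right) G\right) + G = \left(G^{2} + \left(5 + 126\right) G\right) + G = \left(G^{2} + 131 G\right) + G = G^{2} + 132 G$)
$c - D{\left(I{\left(-11 \right)} \right)} = -42645 - 1 \left(132 + 1\right) = -42645 - 1 \cdot 133 = -42645 - 133 = -42778$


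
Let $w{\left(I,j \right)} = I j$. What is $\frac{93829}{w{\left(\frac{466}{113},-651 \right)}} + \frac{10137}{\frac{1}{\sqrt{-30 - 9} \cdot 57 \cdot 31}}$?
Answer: $- \frac{10602677}{303366} + 17912079 i \sqrt{39} \approx -34.95 + 1.1186 \cdot 10^{8} i$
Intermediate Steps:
$\frac{93829}{w{\left(\frac{466}{113},-651 \right)}} + \frac{10137}{\frac{1}{\sqrt{-30 - 9} \cdot 57 \cdot 31}} = \frac{93829}{\frac{466}{113} \left(-651\right)} + \frac{10137}{\frac{1}{\sqrt{-30 - 9} \cdot 57 \cdot 31}} = \frac{93829}{466 \cdot \frac{1}{113} \left(-651\right)} + \frac{10137}{\frac{1}{\sqrt{-39} \cdot 57 \cdot 31}} = \frac{93829}{\frac{466}{113} \left(-651\right)} + \frac{10137}{\frac{1}{i \sqrt{39} \cdot 57 \cdot 31}} = \frac{93829}{- \frac{303366}{113}} + \frac{10137}{\frac{1}{57 i \sqrt{39} \cdot 31}} = 93829 \left(- \frac{113}{303366}\right) + \frac{10137}{\frac{1}{1767 i \sqrt{39}}} = - \frac{10602677}{303366} + \frac{10137}{\left(- \frac{1}{68913}\right) i \sqrt{39}} = - \frac{10602677}{303366} + 10137 \cdot 1767 i \sqrt{39} = - \frac{10602677}{303366} + 17912079 i \sqrt{39}$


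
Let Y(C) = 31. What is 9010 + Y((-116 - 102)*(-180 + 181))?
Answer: 9041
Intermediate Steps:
9010 + Y((-116 - 102)*(-180 + 181)) = 9010 + 31 = 9041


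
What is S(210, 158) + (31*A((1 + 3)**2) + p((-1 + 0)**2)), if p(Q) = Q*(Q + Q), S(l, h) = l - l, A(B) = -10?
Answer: -308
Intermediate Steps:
S(l, h) = 0
p(Q) = 2*Q**2 (p(Q) = Q*(2*Q) = 2*Q**2)
S(210, 158) + (31*A((1 + 3)**2) + p((-1 + 0)**2)) = 0 + (31*(-10) + 2*((-1 + 0)**2)**2) = 0 + (-310 + 2*((-1)**2)**2) = 0 + (-310 + 2*1**2) = 0 + (-310 + 2*1) = 0 + (-310 + 2) = 0 - 308 = -308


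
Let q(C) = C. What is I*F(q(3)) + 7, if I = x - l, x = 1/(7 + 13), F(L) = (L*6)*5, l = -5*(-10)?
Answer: -8977/2 ≈ -4488.5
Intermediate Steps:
l = 50
F(L) = 30*L (F(L) = (6*L)*5 = 30*L)
x = 1/20 ≈ 0.050000
I = -999/20 (I = 1/20 - 1*50 = 1/20 - 50 = -999/20 ≈ -49.950)
I*F(q(3)) + 7 = -2997*3/2 + 7 = -999/20*90 + 7 = -8991/2 + 7 = -8977/2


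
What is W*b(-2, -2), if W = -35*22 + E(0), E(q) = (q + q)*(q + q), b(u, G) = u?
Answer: 1540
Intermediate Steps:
E(q) = 4*q² (E(q) = (2*q)*(2*q) = 4*q²)
W = -770 (W = -35*22 + 4*0² = -770 + 4*0 = -770 + 0 = -770)
W*b(-2, -2) = -770*(-2) = 1540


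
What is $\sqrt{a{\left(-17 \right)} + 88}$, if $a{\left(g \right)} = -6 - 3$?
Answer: $\sqrt{79} \approx 8.8882$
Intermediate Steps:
$a{\left(g \right)} = -9$
$\sqrt{a{\left(-17 \right)} + 88} = \sqrt{-9 + 88} = \sqrt{79}$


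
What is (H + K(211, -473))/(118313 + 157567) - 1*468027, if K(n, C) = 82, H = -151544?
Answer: -64559720111/137940 ≈ -4.6803e+5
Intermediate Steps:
(H + K(211, -473))/(118313 + 157567) - 1*468027 = (-151544 + 82)/(118313 + 157567) - 1*468027 = -151462/275880 - 468027 = -151462*1/275880 - 468027 = -75731/137940 - 468027 = -64559720111/137940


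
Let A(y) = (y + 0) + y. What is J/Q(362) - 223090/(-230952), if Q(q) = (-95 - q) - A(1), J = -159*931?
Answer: 1904999551/5889276 ≈ 323.47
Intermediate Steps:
J = -148029
A(y) = 2*y (A(y) = y + y = 2*y)
Q(q) = -97 - q (Q(q) = (-95 - q) - 2 = -97 - q)
J/Q(362) - 223090/(-230952) = -148029/(-97 - 1*362) - 223090/(-230952) = -148029/(-97 - 362) - 223090*(-1/230952) = -148029/(-459) + 111545/115476 = -148029*(-1/459) + 111545/115476 = 49343/153 + 111545/115476 = 1904999551/5889276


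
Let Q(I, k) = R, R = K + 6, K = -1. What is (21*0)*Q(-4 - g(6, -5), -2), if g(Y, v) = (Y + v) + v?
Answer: 0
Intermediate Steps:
g(Y, v) = Y + 2*v
R = 5 (R = -1 + 6 = 5)
Q(I, k) = 5
(21*0)*Q(-4 - g(6, -5), -2) = (21*0)*5 = 0*5 = 0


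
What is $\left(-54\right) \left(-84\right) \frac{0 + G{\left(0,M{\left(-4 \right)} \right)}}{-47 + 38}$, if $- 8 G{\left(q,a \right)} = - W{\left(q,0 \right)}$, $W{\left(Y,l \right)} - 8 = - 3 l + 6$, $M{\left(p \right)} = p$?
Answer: $-882$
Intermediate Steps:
$W{\left(Y,l \right)} = 14 - 3 l$ ($W{\left(Y,l \right)} = 8 - \left(-6 + 3 l\right) = 14 - 3 l$)
$G{\left(q,a \right)} = \frac{7}{4}$ ($G{\left(q,a \right)} = - \frac{\left(-1\right) \left(14 - 0\right)}{8} = - \frac{\left(-1\right) \left(14 + 0\right)}{8} = - \frac{\left(-1\right) 14}{8} = \left(- \frac{1}{8}\right) \left(-14\right) = \frac{7}{4}$)
$\left(-54\right) \left(-84\right) \frac{0 + G{\left(0,M{\left(-4 \right)} \right)}}{-47 + 38} = \left(-54\right) \left(-84\right) \frac{0 + \frac{7}{4}}{-47 + 38} = 4536 \frac{7}{4 \left(-9\right)} = 4536 \cdot \frac{7}{4} \left(- \frac{1}{9}\right) = 4536 \left(- \frac{7}{36}\right) = -882$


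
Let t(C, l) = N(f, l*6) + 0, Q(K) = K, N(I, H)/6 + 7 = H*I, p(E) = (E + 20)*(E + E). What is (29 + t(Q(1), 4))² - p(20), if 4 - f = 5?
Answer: 23049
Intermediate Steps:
p(E) = 2*E*(20 + E) (p(E) = (20 + E)*(2*E) = 2*E*(20 + E))
f = -1 (f = 4 - 1*5 = 4 - 5 = -1)
N(I, H) = -42 + 6*H*I (N(I, H) = -42 + 6*(H*I) = -42 + 6*H*I)
t(C, l) = -42 - 36*l (t(C, l) = (-42 + 6*(l*6)*(-1)) + 0 = (-42 + 6*(6*l)*(-1)) + 0 = (-42 - 36*l) + 0 = -42 - 36*l)
(29 + t(Q(1), 4))² - p(20) = (29 + (-42 - 36*4))² - 2*20*(20 + 20) = (29 + (-42 - 144))² - 2*20*40 = (29 - 186)² - 1*1600 = (-157)² - 1600 = 24649 - 1600 = 23049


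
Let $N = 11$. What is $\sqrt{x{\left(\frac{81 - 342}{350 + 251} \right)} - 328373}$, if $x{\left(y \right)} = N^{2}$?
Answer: $2 i \sqrt{82063} \approx 572.93 i$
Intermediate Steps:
$x{\left(y \right)} = 121$ ($x{\left(y \right)} = 11^{2} = 121$)
$\sqrt{x{\left(\frac{81 - 342}{350 + 251} \right)} - 328373} = \sqrt{121 - 328373} = \sqrt{-328252} = 2 i \sqrt{82063}$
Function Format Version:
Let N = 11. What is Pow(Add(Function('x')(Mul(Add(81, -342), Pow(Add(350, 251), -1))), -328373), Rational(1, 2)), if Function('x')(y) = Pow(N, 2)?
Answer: Mul(2, I, Pow(82063, Rational(1, 2))) ≈ Mul(572.93, I)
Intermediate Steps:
Function('x')(y) = 121 (Function('x')(y) = Pow(11, 2) = 121)
Pow(Add(Function('x')(Mul(Add(81, -342), Pow(Add(350, 251), -1))), -328373), Rational(1, 2)) = Pow(Add(121, -328373), Rational(1, 2)) = Pow(-328252, Rational(1, 2)) = Mul(2, I, Pow(82063, Rational(1, 2)))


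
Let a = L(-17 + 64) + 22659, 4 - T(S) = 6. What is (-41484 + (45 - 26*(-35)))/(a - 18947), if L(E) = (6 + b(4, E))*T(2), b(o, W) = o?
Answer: -40529/3692 ≈ -10.978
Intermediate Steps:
T(S) = -2 (T(S) = 4 - 1*6 = 4 - 6 = -2)
L(E) = -20 (L(E) = (6 + 4)*(-2) = 10*(-2) = -20)
a = 22639 (a = -20 + 22659 = 22639)
(-41484 + (45 - 26*(-35)))/(a - 18947) = (-41484 + (45 - 26*(-35)))/(22639 - 18947) = (-41484 + (45 + 910))/3692 = (-41484 + 955)*(1/3692) = -40529*1/3692 = -40529/3692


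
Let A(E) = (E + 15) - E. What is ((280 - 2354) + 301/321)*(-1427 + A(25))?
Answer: 939619636/321 ≈ 2.9272e+6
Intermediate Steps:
A(E) = 15 (A(E) = (15 + E) - E = 15)
((280 - 2354) + 301/321)*(-1427 + A(25)) = ((280 - 2354) + 301/321)*(-1427 + 15) = (-2074 + 301*(1/321))*(-1412) = (-2074 + 301/321)*(-1412) = -665453/321*(-1412) = 939619636/321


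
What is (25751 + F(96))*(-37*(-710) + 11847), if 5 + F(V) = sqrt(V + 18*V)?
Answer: 981360282 + 152468*sqrt(114) ≈ 9.8299e+8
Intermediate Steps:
F(V) = -5 + sqrt(19)*sqrt(V) (F(V) = -5 + sqrt(V + 18*V) = -5 + sqrt(19*V) = -5 + sqrt(19)*sqrt(V))
(25751 + F(96))*(-37*(-710) + 11847) = (25751 + (-5 + sqrt(19)*sqrt(96)))*(-37*(-710) + 11847) = (25751 + (-5 + sqrt(19)*(4*sqrt(6))))*(26270 + 11847) = (25751 + (-5 + 4*sqrt(114)))*38117 = (25746 + 4*sqrt(114))*38117 = 981360282 + 152468*sqrt(114)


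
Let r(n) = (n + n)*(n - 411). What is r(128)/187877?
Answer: -72448/187877 ≈ -0.38561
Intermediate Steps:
r(n) = 2*n*(-411 + n) (r(n) = (2*n)*(-411 + n) = 2*n*(-411 + n))
r(128)/187877 = (2*128*(-411 + 128))/187877 = (2*128*(-283))*(1/187877) = -72448*1/187877 = -72448/187877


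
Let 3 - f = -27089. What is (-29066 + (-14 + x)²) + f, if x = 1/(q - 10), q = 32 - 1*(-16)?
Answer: -2568495/1444 ≈ -1778.7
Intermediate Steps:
f = 27092 (f = 3 - 1*(-27089) = 3 + 27089 = 27092)
q = 48 (q = 32 + 16 = 48)
x = 1/38 (x = 1/(48 - 10) = 1/38 ≈ 0.026316)
(-29066 + (-14 + x)²) + f = (-29066 + (-14 + 1/38)²) + 27092 = (-29066 + (-531/38)²) + 27092 = (-29066 + 281961/1444) + 27092 = -41689343/1444 + 27092 = -2568495/1444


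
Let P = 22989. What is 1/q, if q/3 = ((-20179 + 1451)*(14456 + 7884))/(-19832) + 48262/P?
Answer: 18996577/1202396984158 ≈ 1.5799e-5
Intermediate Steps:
q = 1202396984158/18996577 (q = 3*(((-20179 + 1451)*(14456 + 7884))/(-19832) + 48262/22989) = 3*(-18728*22340*(-1/19832) + 48262*(1/22989)) = 3*(-418383520*(-1/19832) + 48262/22989) = 3*(52297940/2479 + 48262/22989) = 3*(1202396984158/56989731) = 1202396984158/18996577 ≈ 63295.)
1/q = 1/(1202396984158/18996577) = 18996577/1202396984158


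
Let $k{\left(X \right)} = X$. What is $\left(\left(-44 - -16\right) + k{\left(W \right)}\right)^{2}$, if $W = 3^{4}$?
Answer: $2809$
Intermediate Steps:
$W = 81$
$\left(\left(-44 - -16\right) + k{\left(W \right)}\right)^{2} = \left(\left(-44 - -16\right) + 81\right)^{2} = \left(\left(-44 + 16\right) + 81\right)^{2} = \left(-28 + 81\right)^{2} = 53^{2} = 2809$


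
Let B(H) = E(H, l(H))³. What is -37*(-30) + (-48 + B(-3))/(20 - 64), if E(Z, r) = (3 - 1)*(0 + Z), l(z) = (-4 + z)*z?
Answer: 1116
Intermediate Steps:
l(z) = z*(-4 + z)
E(Z, r) = 2*Z
B(H) = 8*H³ (B(H) = (2*H)³ = 8*H³)
-37*(-30) + (-48 + B(-3))/(20 - 64) = -37*(-30) + (-48 + 8*(-3)³)/(20 - 64) = 1110 + (-48 + 8*(-27))/(-44) = 1110 + (-48 - 216)*(-1/44) = 1110 - 264*(-1/44) = 1110 + 6 = 1116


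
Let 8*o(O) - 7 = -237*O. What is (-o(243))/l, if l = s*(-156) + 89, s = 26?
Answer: -7198/3967 ≈ -1.8145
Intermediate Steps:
o(O) = 7/8 - 237*O/8 (o(O) = 7/8 + (-237*O)/8 = 7/8 - 237*O/8)
l = -3967 (l = 26*(-156) + 89 = -4056 + 89 = -3967)
(-o(243))/l = -(7/8 - 237/8*243)/(-3967) = -(7/8 - 57591/8)*(-1/3967) = -1*(-7198)*(-1/3967) = 7198*(-1/3967) = -7198/3967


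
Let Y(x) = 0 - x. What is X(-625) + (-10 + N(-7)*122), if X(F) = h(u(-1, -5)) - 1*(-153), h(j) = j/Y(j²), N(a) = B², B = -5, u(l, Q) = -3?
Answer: 9580/3 ≈ 3193.3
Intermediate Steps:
Y(x) = -x
N(a) = 25 (N(a) = (-5)² = 25)
h(j) = -1/j (h(j) = j/((-j²)) = j*(-1/j²) = -1/j)
X(F) = 460/3 (X(F) = -1/(-3) - 1*(-153) = -1*(-⅓) + 153 = ⅓ + 153 = 460/3)
X(-625) + (-10 + N(-7)*122) = 460/3 + (-10 + 25*122) = 460/3 + (-10 + 3050) = 460/3 + 3040 = 9580/3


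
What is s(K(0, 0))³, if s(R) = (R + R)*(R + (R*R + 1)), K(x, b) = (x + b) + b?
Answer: 0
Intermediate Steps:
K(x, b) = x + 2*b (K(x, b) = (b + x) + b = x + 2*b)
s(R) = 2*R*(1 + R + R²) (s(R) = (2*R)*(R + (R² + 1)) = (2*R)*(R + (1 + R²)) = (2*R)*(1 + R + R²) = 2*R*(1 + R + R²))
s(K(0, 0))³ = (2*(0 + 2*0)*(1 + (0 + 2*0) + (0 + 2*0)²))³ = (2*(0 + 0)*(1 + (0 + 0) + (0 + 0)²))³ = (2*0*(1 + 0 + 0²))³ = (2*0*(1 + 0 + 0))³ = (2*0*1)³ = 0³ = 0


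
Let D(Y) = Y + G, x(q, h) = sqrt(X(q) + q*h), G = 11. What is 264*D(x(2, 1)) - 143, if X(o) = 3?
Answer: 2761 + 264*sqrt(5) ≈ 3351.3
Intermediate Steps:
x(q, h) = sqrt(3 + h*q) (x(q, h) = sqrt(3 + q*h) = sqrt(3 + h*q))
D(Y) = 11 + Y (D(Y) = Y + 11 = 11 + Y)
264*D(x(2, 1)) - 143 = 264*(11 + sqrt(3 + 1*2)) - 143 = 264*(11 + sqrt(3 + 2)) - 143 = 264*(11 + sqrt(5)) - 143 = (2904 + 264*sqrt(5)) - 143 = 2761 + 264*sqrt(5)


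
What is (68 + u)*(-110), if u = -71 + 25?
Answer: -2420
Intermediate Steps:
u = -46
(68 + u)*(-110) = (68 - 46)*(-110) = 22*(-110) = -2420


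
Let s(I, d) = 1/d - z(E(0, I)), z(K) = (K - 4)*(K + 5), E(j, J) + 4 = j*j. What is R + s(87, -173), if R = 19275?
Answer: 3335958/173 ≈ 19283.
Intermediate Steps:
E(j, J) = -4 + j**2 (E(j, J) = -4 + j*j = -4 + j**2)
z(K) = (-4 + K)*(5 + K)
s(I, d) = 8 + 1/d (s(I, d) = 1/d - (-20 + (-4 + 0**2) + (-4 + 0**2)**2) = 1/d - (-20 + (-4 + 0) + (-4 + 0)**2) = 1/d - (-20 - 4 + (-4)**2) = 1/d - (-20 - 4 + 16) = 1/d - 1*(-8) = 1/d + 8 = 8 + 1/d)
R + s(87, -173) = 19275 + (8 + 1/(-173)) = 19275 + (8 - 1/173) = 19275 + 1383/173 = 3335958/173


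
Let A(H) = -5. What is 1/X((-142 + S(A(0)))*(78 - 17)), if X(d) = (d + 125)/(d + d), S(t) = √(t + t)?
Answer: 147969408/72917579 + 15250*I*√10/72917579 ≈ 2.0293 + 0.00066136*I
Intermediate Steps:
S(t) = √2*√t (S(t) = √(2*t) = √2*√t)
X(d) = (125 + d)/(2*d) (X(d) = (125 + d)/((2*d)) = (125 + d)*(1/(2*d)) = (125 + d)/(2*d))
1/X((-142 + S(A(0)))*(78 - 17)) = 1/((125 + (-142 + √2*√(-5))*(78 - 17))/(2*(((-142 + √2*√(-5))*(78 - 17))))) = 1/((125 + (-142 + √2*(I*√5))*61)/(2*(((-142 + √2*(I*√5))*61)))) = 1/((125 + (-142 + I*√10)*61)/(2*(((-142 + I*√10)*61)))) = 1/((125 + (-8662 + 61*I*√10))/(2*(-8662 + 61*I*√10))) = 1/((-8537 + 61*I*√10)/(2*(-8662 + 61*I*√10))) = 2*(-8662 + 61*I*√10)/(-8537 + 61*I*√10)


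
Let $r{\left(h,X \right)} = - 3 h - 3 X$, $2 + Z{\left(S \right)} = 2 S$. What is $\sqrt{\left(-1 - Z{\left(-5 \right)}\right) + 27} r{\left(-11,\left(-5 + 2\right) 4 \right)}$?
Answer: $69 \sqrt{38} \approx 425.34$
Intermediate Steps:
$Z{\left(S \right)} = -2 + 2 S$
$r{\left(h,X \right)} = - 3 X - 3 h$
$\sqrt{\left(-1 - Z{\left(-5 \right)}\right) + 27} r{\left(-11,\left(-5 + 2\right) 4 \right)} = \sqrt{\left(-1 - \left(-2 + 2 \left(-5\right)\right)\right) + 27} \left(- 3 \left(-5 + 2\right) 4 - -33\right) = \sqrt{\left(-1 - \left(-2 - 10\right)\right) + 27} \left(- 3 \left(\left(-3\right) 4\right) + 33\right) = \sqrt{\left(-1 - -12\right) + 27} \left(\left(-3\right) \left(-12\right) + 33\right) = \sqrt{\left(-1 + 12\right) + 27} \left(36 + 33\right) = \sqrt{11 + 27} \cdot 69 = \sqrt{38} \cdot 69 = 69 \sqrt{38}$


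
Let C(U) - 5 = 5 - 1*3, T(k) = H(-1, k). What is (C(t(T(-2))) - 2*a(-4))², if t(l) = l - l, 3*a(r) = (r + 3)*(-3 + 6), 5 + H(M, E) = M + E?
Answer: 81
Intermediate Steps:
H(M, E) = -5 + E + M (H(M, E) = -5 + (M + E) = -5 + (E + M) = -5 + E + M)
T(k) = -6 + k (T(k) = -5 + k - 1 = -6 + k)
a(r) = 3 + r (a(r) = ((r + 3)*(-3 + 6))/3 = ((3 + r)*3)/3 = (9 + 3*r)/3 = 3 + r)
t(l) = 0
C(U) = 7 (C(U) = 5 + (5 - 1*3) = 5 + (5 - 3) = 5 + 2 = 7)
(C(t(T(-2))) - 2*a(-4))² = (7 - 2*(3 - 4))² = (7 - 2*(-1))² = (7 + 2)² = 9² = 81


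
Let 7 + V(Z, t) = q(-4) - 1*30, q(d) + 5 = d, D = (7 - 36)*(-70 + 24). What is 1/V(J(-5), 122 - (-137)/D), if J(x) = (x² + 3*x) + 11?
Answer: -1/46 ≈ -0.021739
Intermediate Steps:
D = 1334 (D = -29*(-46) = 1334)
q(d) = -5 + d
J(x) = 11 + x² + 3*x
V(Z, t) = -46 (V(Z, t) = -7 + ((-5 - 4) - 1*30) = -7 + (-9 - 30) = -7 - 39 = -46)
1/V(J(-5), 122 - (-137)/D) = 1/(-46) = -1/46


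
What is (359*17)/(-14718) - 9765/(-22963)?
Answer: 3578081/337969434 ≈ 0.010587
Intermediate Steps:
(359*17)/(-14718) - 9765/(-22963) = 6103*(-1/14718) - 9765*(-1/22963) = -6103/14718 + 9765/22963 = 3578081/337969434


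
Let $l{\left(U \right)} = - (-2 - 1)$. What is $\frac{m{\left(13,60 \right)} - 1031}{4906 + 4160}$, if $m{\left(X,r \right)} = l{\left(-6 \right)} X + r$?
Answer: $- \frac{466}{4533} \approx -0.1028$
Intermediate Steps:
$l{\left(U \right)} = 3$ ($l{\left(U \right)} = \left(-1\right) \left(-3\right) = 3$)
$m{\left(X,r \right)} = r + 3 X$ ($m{\left(X,r \right)} = 3 X + r = r + 3 X$)
$\frac{m{\left(13,60 \right)} - 1031}{4906 + 4160} = \frac{\left(60 + 3 \cdot 13\right) - 1031}{4906 + 4160} = \frac{\left(60 + 39\right) - 1031}{9066} = \left(99 - 1031\right) \frac{1}{9066} = \left(-932\right) \frac{1}{9066} = - \frac{466}{4533}$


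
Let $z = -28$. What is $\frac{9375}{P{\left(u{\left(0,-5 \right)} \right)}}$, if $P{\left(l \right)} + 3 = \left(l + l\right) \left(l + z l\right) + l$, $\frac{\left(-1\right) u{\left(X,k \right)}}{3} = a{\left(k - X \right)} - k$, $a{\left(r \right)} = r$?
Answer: $-3125$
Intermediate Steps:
$u{\left(X,k \right)} = 3 X$ ($u{\left(X,k \right)} = - 3 \left(\left(k - X\right) - k\right) = - 3 \left(- X\right) = 3 X$)
$P{\left(l \right)} = -3 + l - 54 l^{2}$ ($P{\left(l \right)} = -3 + \left(\left(l + l\right) \left(l - 28 l\right) + l\right) = -3 + \left(2 l \left(- 27 l\right) + l\right) = -3 - \left(- l + 54 l^{2}\right) = -3 + l - 54 l^{2}$)
$\frac{9375}{P{\left(u{\left(0,-5 \right)} \right)}} = \frac{9375}{-3 + 3 \cdot 0 - 54 \left(3 \cdot 0\right)^{2}} = \frac{9375}{-3 + 0 - 54 \cdot 0^{2}} = \frac{9375}{-3 + 0 - 0} = \frac{9375}{-3 + 0 + 0} = \frac{9375}{-3} = 9375 \left(- \frac{1}{3}\right) = -3125$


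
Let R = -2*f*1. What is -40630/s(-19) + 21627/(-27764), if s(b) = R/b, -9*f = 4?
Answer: 12056037669/13882 ≈ 8.6847e+5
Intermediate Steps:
f = -4/9 (f = -1/9*4 = -4/9 ≈ -0.44444)
R = 8/9 (R = -2*(-4/9)*1 = (8/9)*1 = 8/9 ≈ 0.88889)
s(b) = 8/(9*b)
-40630/s(-19) + 21627/(-27764) = -40630/((8/9)/(-19)) + 21627/(-27764) = -40630/((8/9)*(-1/19)) + 21627*(-1/27764) = -40630/(-8/171) - 21627/27764 = -40630*(-171/8) - 21627/27764 = 3473865/4 - 21627/27764 = 12056037669/13882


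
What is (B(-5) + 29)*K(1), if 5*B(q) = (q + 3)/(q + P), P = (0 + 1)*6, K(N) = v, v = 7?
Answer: 1001/5 ≈ 200.20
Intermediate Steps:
K(N) = 7
P = 6 (P = 1*6 = 6)
B(q) = (3 + q)/(5*(6 + q)) (B(q) = ((q + 3)/(q + 6))/5 = ((3 + q)/(6 + q))/5 = (3 + q)/(5*(6 + q)))
(B(-5) + 29)*K(1) = ((3 - 5)/(5*(6 - 5)) + 29)*7 = ((1/5)*(-2)/1 + 29)*7 = ((1/5)*1*(-2) + 29)*7 = (-2/5 + 29)*7 = (143/5)*7 = 1001/5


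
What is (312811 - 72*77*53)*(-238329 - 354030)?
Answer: -11242381461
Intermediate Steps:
(312811 - 72*77*53)*(-238329 - 354030) = (312811 - 5544*53)*(-592359) = (312811 - 293832)*(-592359) = 18979*(-592359) = -11242381461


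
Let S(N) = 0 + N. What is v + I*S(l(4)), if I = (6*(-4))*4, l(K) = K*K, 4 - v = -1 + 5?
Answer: -1536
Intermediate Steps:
v = 0 (v = 4 - (-1 + 5) = 4 - 1*4 = 4 - 4 = 0)
l(K) = K²
S(N) = N
I = -96 (I = -24*4 = -96)
v + I*S(l(4)) = 0 - 96*4² = 0 - 96*16 = 0 - 1536 = -1536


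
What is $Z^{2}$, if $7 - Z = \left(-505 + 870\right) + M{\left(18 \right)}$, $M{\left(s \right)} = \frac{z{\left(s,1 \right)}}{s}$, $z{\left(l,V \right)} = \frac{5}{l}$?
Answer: $\frac{13455304009}{104976} \approx 1.2818 \cdot 10^{5}$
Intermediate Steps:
$M{\left(s \right)} = \frac{5}{s^{2}}$ ($M{\left(s \right)} = \frac{5 \frac{1}{s}}{s} = \frac{5}{s^{2}}$)
$Z = - \frac{115997}{324}$ ($Z = 7 - \left(\left(-505 + 870\right) + \frac{5}{324}\right) = 7 - \left(365 + 5 \cdot \frac{1}{324}\right) = 7 - \left(365 + \frac{5}{324}\right) = 7 - \frac{118265}{324} = - \frac{115997}{324} \approx -358.02$)
$Z^{2} = \left(- \frac{115997}{324}\right)^{2} = \frac{13455304009}{104976}$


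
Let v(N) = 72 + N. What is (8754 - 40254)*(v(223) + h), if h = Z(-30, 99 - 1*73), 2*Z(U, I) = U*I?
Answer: 2992500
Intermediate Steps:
Z(U, I) = I*U/2 (Z(U, I) = (U*I)/2 = (I*U)/2 = I*U/2)
h = -390 (h = (½)*(99 - 1*73)*(-30) = (½)*(99 - 73)*(-30) = (½)*26*(-30) = -390)
(8754 - 40254)*(v(223) + h) = (8754 - 40254)*((72 + 223) - 390) = -31500*(295 - 390) = -31500*(-95) = 2992500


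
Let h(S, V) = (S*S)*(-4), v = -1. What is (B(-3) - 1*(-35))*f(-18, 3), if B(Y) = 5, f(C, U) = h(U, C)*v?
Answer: 1440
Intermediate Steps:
h(S, V) = -4*S**2 (h(S, V) = S**2*(-4) = -4*S**2)
f(C, U) = 4*U**2 (f(C, U) = -4*U**2*(-1) = 4*U**2)
(B(-3) - 1*(-35))*f(-18, 3) = (5 - 1*(-35))*(4*3**2) = (5 + 35)*(4*9) = 40*36 = 1440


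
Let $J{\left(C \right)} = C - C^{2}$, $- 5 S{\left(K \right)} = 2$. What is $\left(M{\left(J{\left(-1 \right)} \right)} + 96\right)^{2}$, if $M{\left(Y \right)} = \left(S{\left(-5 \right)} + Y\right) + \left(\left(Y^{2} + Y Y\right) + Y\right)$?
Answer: $\frac{248004}{25} \approx 9920.2$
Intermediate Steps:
$S{\left(K \right)} = - \frac{2}{5}$ ($S{\left(K \right)} = \left(- \frac{1}{5}\right) 2 = - \frac{2}{5}$)
$M{\left(Y \right)} = - \frac{2}{5} + 2 Y + 2 Y^{2}$ ($M{\left(Y \right)} = \left(- \frac{2}{5} + Y\right) + \left(\left(Y^{2} + Y Y\right) + Y\right) = \left(- \frac{2}{5} + Y\right) + \left(\left(Y^{2} + Y^{2}\right) + Y\right) = \left(- \frac{2}{5} + Y\right) + \left(2 Y^{2} + Y\right) = \left(- \frac{2}{5} + Y\right) + \left(Y + 2 Y^{2}\right) = - \frac{2}{5} + 2 Y + 2 Y^{2}$)
$\left(M{\left(J{\left(-1 \right)} \right)} + 96\right)^{2} = \left(\left(- \frac{2}{5} + 2 \left(- (1 - -1)\right) + 2 \left(- (1 - -1)\right)^{2}\right) + 96\right)^{2} = \left(\left(- \frac{2}{5} + 2 \left(- (1 + 1)\right) + 2 \left(- (1 + 1)\right)^{2}\right) + 96\right)^{2} = \left(\left(- \frac{2}{5} + 2 \left(\left(-1\right) 2\right) + 2 \left(\left(-1\right) 2\right)^{2}\right) + 96\right)^{2} = \left(\left(- \frac{2}{5} + 2 \left(-2\right) + 2 \left(-2\right)^{2}\right) + 96\right)^{2} = \left(\left(- \frac{2}{5} - 4 + 2 \cdot 4\right) + 96\right)^{2} = \left(\left(- \frac{2}{5} - 4 + 8\right) + 96\right)^{2} = \left(\frac{18}{5} + 96\right)^{2} = \left(\frac{498}{5}\right)^{2} = \frac{248004}{25}$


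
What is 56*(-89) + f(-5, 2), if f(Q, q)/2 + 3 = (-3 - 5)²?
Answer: -4862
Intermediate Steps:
f(Q, q) = 122 (f(Q, q) = -6 + 2*(-3 - 5)² = -6 + 2*(-8)² = -6 + 2*64 = -6 + 128 = 122)
56*(-89) + f(-5, 2) = 56*(-89) + 122 = -4984 + 122 = -4862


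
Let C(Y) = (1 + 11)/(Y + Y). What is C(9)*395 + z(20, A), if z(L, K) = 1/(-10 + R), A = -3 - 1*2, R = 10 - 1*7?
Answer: 5527/21 ≈ 263.19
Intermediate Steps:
R = 3 (R = 10 - 7 = 3)
C(Y) = 6/Y (C(Y) = 12/((2*Y)) = 12*(1/(2*Y)) = 6/Y)
A = -5 (A = -3 - 2 = -5)
z(L, K) = -1/7 (z(L, K) = 1/(-10 + 3) = 1/(-7) = -1/7)
C(9)*395 + z(20, A) = (6/9)*395 - 1/7 = (6*(1/9))*395 - 1/7 = (2/3)*395 - 1/7 = 790/3 - 1/7 = 5527/21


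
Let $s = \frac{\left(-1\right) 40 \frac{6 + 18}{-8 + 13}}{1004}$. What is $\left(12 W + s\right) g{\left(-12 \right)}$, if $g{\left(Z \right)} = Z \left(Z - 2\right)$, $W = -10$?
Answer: $- \frac{5068224}{251} \approx -20192.0$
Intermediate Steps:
$g{\left(Z \right)} = Z \left(-2 + Z\right)$
$s = - \frac{48}{251}$ ($s = - 40 \cdot \frac{24}{5} \cdot \frac{1}{1004} = - 40 \cdot 24 \cdot \frac{1}{5} \cdot \frac{1}{1004} = \left(-40\right) \frac{24}{5} \cdot \frac{1}{1004} = \left(-192\right) \frac{1}{1004} = - \frac{48}{251} \approx -0.19124$)
$\left(12 W + s\right) g{\left(-12 \right)} = \left(12 \left(-10\right) - \frac{48}{251}\right) \left(- 12 \left(-2 - 12\right)\right) = \left(-120 - \frac{48}{251}\right) \left(\left(-12\right) \left(-14\right)\right) = \left(- \frac{30168}{251}\right) 168 = - \frac{5068224}{251}$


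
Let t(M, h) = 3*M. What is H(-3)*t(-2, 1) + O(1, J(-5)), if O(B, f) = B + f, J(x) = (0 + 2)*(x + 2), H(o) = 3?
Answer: -23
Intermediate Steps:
J(x) = 4 + 2*x (J(x) = 2*(2 + x) = 4 + 2*x)
H(-3)*t(-2, 1) + O(1, J(-5)) = 3*(3*(-2)) + (1 + (4 + 2*(-5))) = 3*(-6) + (1 + (4 - 10)) = -18 + (1 - 6) = -18 - 5 = -23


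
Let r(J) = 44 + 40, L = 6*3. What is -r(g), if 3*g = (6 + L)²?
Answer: -84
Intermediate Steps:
L = 18
g = 192 (g = (6 + 18)²/3 = (⅓)*24² = (⅓)*576 = 192)
r(J) = 84
-r(g) = -1*84 = -84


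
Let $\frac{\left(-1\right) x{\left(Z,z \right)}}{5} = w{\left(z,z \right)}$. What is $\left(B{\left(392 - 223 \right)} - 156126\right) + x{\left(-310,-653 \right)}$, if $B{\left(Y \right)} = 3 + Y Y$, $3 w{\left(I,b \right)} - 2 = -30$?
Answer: $- \frac{382546}{3} \approx -1.2752 \cdot 10^{5}$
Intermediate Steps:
$w{\left(I,b \right)} = - \frac{28}{3}$ ($w{\left(I,b \right)} = \frac{2}{3} + \frac{1}{3} \left(-30\right) = \frac{2}{3} - 10 = - \frac{28}{3}$)
$x{\left(Z,z \right)} = \frac{140}{3}$ ($x{\left(Z,z \right)} = \left(-5\right) \left(- \frac{28}{3}\right) = \frac{140}{3}$)
$B{\left(Y \right)} = 3 + Y^{2}$
$\left(B{\left(392 - 223 \right)} - 156126\right) + x{\left(-310,-653 \right)} = \left(\left(3 + \left(392 - 223\right)^{2}\right) - 156126\right) + \frac{140}{3} = \left(\left(3 + 169^{2}\right) - 156126\right) + \frac{140}{3} = \left(\left(3 + 28561\right) - 156126\right) + \frac{140}{3} = \left(28564 - 156126\right) + \frac{140}{3} = -127562 + \frac{140}{3} = - \frac{382546}{3}$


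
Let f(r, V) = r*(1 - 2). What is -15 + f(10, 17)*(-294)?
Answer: 2925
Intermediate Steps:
f(r, V) = -r (f(r, V) = r*(-1) = -r)
-15 + f(10, 17)*(-294) = -15 - 1*10*(-294) = -15 - 10*(-294) = -15 + 2940 = 2925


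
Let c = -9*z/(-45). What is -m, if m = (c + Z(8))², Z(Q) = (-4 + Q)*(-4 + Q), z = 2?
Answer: -6724/25 ≈ -268.96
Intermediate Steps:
Z(Q) = (-4 + Q)²
c = ⅖ (c = -9*2/(-45) = -18*(-1/45) = ⅖ ≈ 0.40000)
m = 6724/25 (m = (⅖ + (-4 + 8)²)² = (⅖ + 4²)² = (⅖ + 16)² = (82/5)² = 6724/25 ≈ 268.96)
-m = -1*6724/25 = -6724/25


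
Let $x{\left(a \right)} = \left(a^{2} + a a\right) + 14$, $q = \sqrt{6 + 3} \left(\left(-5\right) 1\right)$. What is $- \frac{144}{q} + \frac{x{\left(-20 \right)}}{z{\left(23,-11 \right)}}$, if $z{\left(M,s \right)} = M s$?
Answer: $\frac{734}{115} \approx 6.3826$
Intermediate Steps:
$q = -15$ ($q = \sqrt{9} \left(-5\right) = 3 \left(-5\right) = -15$)
$x{\left(a \right)} = 14 + 2 a^{2}$ ($x{\left(a \right)} = \left(a^{2} + a^{2}\right) + 14 = 2 a^{2} + 14 = 14 + 2 a^{2}$)
$- \frac{144}{q} + \frac{x{\left(-20 \right)}}{z{\left(23,-11 \right)}} = - \frac{144}{-15} + \frac{14 + 2 \left(-20\right)^{2}}{23 \left(-11\right)} = \left(-144\right) \left(- \frac{1}{15}\right) + \frac{14 + 2 \cdot 400}{-253} = \frac{48}{5} + \left(14 + 800\right) \left(- \frac{1}{253}\right) = \frac{48}{5} + 814 \left(- \frac{1}{253}\right) = \frac{48}{5} - \frac{74}{23} = \frac{734}{115}$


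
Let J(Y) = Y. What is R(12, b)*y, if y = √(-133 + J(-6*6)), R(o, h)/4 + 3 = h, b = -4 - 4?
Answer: -572*I ≈ -572.0*I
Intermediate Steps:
b = -8
R(o, h) = -12 + 4*h
y = 13*I (y = √(-133 - 6*6) = √(-133 - 36) = √(-169) = 13*I ≈ 13.0*I)
R(12, b)*y = (-12 + 4*(-8))*(13*I) = (-12 - 32)*(13*I) = -572*I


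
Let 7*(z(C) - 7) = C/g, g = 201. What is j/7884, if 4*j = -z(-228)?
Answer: -1069/4930128 ≈ -0.00021683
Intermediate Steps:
z(C) = 7 + C/1407 (z(C) = 7 + (C/201)/7 = 7 + C/1407)
j = -3207/1876 (j = (-(7 + (1/1407)*(-228)))/4 = (-(7 - 76/469))/4 = (-1*3207/469)/4 = (1/4)*(-3207/469) = -3207/1876 ≈ -1.7095)
j/7884 = -3207/1876/7884 = -3207/1876*1/7884 = -1069/4930128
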